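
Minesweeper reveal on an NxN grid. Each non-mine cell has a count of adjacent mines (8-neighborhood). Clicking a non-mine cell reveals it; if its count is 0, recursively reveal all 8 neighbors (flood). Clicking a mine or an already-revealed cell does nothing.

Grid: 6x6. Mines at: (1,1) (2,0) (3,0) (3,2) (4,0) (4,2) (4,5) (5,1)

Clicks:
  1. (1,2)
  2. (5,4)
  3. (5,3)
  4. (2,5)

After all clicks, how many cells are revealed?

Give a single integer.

Answer: 17

Derivation:
Click 1 (1,2) count=1: revealed 1 new [(1,2)] -> total=1
Click 2 (5,4) count=1: revealed 1 new [(5,4)] -> total=2
Click 3 (5,3) count=1: revealed 1 new [(5,3)] -> total=3
Click 4 (2,5) count=0: revealed 14 new [(0,2) (0,3) (0,4) (0,5) (1,3) (1,4) (1,5) (2,2) (2,3) (2,4) (2,5) (3,3) (3,4) (3,5)] -> total=17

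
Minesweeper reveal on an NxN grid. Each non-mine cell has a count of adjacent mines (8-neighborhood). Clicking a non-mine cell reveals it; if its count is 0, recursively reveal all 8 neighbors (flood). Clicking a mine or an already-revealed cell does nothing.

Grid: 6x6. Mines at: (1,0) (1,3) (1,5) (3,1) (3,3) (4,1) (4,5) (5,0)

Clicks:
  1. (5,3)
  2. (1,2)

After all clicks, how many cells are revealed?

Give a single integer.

Click 1 (5,3) count=0: revealed 6 new [(4,2) (4,3) (4,4) (5,2) (5,3) (5,4)] -> total=6
Click 2 (1,2) count=1: revealed 1 new [(1,2)] -> total=7

Answer: 7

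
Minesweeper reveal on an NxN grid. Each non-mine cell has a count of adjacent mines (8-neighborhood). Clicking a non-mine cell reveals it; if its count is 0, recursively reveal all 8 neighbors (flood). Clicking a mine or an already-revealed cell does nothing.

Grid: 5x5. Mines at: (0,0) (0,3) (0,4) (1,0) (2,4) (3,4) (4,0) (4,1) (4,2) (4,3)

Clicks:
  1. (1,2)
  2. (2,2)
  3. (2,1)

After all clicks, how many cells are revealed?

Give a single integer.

Answer: 9

Derivation:
Click 1 (1,2) count=1: revealed 1 new [(1,2)] -> total=1
Click 2 (2,2) count=0: revealed 8 new [(1,1) (1,3) (2,1) (2,2) (2,3) (3,1) (3,2) (3,3)] -> total=9
Click 3 (2,1) count=1: revealed 0 new [(none)] -> total=9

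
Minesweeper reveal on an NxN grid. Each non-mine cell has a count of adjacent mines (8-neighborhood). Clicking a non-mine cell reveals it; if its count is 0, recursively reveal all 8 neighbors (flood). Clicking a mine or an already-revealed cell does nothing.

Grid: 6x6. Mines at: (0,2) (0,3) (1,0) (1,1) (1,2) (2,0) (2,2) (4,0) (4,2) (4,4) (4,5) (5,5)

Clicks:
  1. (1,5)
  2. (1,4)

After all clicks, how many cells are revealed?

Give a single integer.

Answer: 11

Derivation:
Click 1 (1,5) count=0: revealed 11 new [(0,4) (0,5) (1,3) (1,4) (1,5) (2,3) (2,4) (2,5) (3,3) (3,4) (3,5)] -> total=11
Click 2 (1,4) count=1: revealed 0 new [(none)] -> total=11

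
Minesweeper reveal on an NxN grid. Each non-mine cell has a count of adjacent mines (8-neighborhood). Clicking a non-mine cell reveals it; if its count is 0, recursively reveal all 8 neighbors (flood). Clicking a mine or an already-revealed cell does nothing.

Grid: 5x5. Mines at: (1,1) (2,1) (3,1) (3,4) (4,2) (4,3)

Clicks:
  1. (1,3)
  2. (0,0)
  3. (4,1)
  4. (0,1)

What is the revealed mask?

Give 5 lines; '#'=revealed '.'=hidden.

Answer: #####
..###
..###
.....
.#...

Derivation:
Click 1 (1,3) count=0: revealed 9 new [(0,2) (0,3) (0,4) (1,2) (1,3) (1,4) (2,2) (2,3) (2,4)] -> total=9
Click 2 (0,0) count=1: revealed 1 new [(0,0)] -> total=10
Click 3 (4,1) count=2: revealed 1 new [(4,1)] -> total=11
Click 4 (0,1) count=1: revealed 1 new [(0,1)] -> total=12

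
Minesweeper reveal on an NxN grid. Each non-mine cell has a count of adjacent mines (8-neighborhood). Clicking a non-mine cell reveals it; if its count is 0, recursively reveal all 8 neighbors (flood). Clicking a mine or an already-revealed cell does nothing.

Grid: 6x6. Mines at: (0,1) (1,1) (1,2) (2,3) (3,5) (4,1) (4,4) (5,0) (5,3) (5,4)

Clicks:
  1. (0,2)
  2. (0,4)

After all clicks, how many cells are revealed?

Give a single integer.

Click 1 (0,2) count=3: revealed 1 new [(0,2)] -> total=1
Click 2 (0,4) count=0: revealed 8 new [(0,3) (0,4) (0,5) (1,3) (1,4) (1,5) (2,4) (2,5)] -> total=9

Answer: 9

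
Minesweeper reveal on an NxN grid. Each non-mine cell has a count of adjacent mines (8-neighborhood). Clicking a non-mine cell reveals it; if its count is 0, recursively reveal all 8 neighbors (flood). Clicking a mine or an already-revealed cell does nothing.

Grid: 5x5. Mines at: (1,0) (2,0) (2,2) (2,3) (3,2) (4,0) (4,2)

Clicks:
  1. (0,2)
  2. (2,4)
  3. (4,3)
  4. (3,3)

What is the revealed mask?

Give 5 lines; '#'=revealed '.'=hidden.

Answer: .####
.####
....#
...#.
...#.

Derivation:
Click 1 (0,2) count=0: revealed 8 new [(0,1) (0,2) (0,3) (0,4) (1,1) (1,2) (1,3) (1,4)] -> total=8
Click 2 (2,4) count=1: revealed 1 new [(2,4)] -> total=9
Click 3 (4,3) count=2: revealed 1 new [(4,3)] -> total=10
Click 4 (3,3) count=4: revealed 1 new [(3,3)] -> total=11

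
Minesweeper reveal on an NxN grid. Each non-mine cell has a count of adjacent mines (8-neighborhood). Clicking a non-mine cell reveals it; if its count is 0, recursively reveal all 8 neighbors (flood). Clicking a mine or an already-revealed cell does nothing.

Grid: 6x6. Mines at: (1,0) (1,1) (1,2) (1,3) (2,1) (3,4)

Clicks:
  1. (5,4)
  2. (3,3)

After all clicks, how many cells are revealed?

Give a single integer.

Click 1 (5,4) count=0: revealed 16 new [(3,0) (3,1) (3,2) (3,3) (4,0) (4,1) (4,2) (4,3) (4,4) (4,5) (5,0) (5,1) (5,2) (5,3) (5,4) (5,5)] -> total=16
Click 2 (3,3) count=1: revealed 0 new [(none)] -> total=16

Answer: 16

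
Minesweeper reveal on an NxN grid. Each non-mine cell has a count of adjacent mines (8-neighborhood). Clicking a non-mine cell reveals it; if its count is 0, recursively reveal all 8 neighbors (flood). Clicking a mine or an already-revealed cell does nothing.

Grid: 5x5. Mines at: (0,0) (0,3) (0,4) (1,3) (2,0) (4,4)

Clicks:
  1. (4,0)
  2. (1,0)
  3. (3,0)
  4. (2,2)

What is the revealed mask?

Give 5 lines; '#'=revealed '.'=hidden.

Click 1 (4,0) count=0: revealed 11 new [(2,1) (2,2) (2,3) (3,0) (3,1) (3,2) (3,3) (4,0) (4,1) (4,2) (4,3)] -> total=11
Click 2 (1,0) count=2: revealed 1 new [(1,0)] -> total=12
Click 3 (3,0) count=1: revealed 0 new [(none)] -> total=12
Click 4 (2,2) count=1: revealed 0 new [(none)] -> total=12

Answer: .....
#....
.###.
####.
####.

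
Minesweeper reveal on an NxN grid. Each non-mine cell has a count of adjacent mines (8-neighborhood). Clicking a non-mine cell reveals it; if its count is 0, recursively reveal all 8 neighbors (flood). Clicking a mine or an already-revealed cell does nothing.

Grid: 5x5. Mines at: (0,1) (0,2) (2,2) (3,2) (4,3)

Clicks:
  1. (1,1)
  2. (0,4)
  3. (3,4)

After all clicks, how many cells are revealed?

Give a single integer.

Answer: 9

Derivation:
Click 1 (1,1) count=3: revealed 1 new [(1,1)] -> total=1
Click 2 (0,4) count=0: revealed 8 new [(0,3) (0,4) (1,3) (1,4) (2,3) (2,4) (3,3) (3,4)] -> total=9
Click 3 (3,4) count=1: revealed 0 new [(none)] -> total=9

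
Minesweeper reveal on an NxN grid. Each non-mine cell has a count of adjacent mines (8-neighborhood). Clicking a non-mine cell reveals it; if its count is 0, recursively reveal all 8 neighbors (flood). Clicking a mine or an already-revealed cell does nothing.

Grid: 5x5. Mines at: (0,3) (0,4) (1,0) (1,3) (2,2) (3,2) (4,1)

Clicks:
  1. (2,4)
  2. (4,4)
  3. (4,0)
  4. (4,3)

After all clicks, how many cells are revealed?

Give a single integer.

Click 1 (2,4) count=1: revealed 1 new [(2,4)] -> total=1
Click 2 (4,4) count=0: revealed 5 new [(2,3) (3,3) (3,4) (4,3) (4,4)] -> total=6
Click 3 (4,0) count=1: revealed 1 new [(4,0)] -> total=7
Click 4 (4,3) count=1: revealed 0 new [(none)] -> total=7

Answer: 7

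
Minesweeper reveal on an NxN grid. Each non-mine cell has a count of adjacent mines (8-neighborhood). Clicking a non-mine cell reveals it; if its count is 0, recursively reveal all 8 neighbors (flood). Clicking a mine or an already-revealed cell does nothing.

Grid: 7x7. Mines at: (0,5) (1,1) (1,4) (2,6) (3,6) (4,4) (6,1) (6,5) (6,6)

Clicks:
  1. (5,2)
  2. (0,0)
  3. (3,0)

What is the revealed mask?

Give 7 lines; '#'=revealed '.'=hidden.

Click 1 (5,2) count=1: revealed 1 new [(5,2)] -> total=1
Click 2 (0,0) count=1: revealed 1 new [(0,0)] -> total=2
Click 3 (3,0) count=0: revealed 15 new [(2,0) (2,1) (2,2) (2,3) (3,0) (3,1) (3,2) (3,3) (4,0) (4,1) (4,2) (4,3) (5,0) (5,1) (5,3)] -> total=17

Answer: #......
.......
####...
####...
####...
####...
.......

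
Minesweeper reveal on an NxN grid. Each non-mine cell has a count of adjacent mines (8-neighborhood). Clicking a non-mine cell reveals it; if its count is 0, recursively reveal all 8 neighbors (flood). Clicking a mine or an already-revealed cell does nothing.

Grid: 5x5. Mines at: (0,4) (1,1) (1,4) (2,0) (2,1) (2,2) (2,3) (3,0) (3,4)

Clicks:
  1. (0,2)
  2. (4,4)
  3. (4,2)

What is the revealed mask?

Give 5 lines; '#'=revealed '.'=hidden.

Answer: ..#..
.....
.....
.###.
.####

Derivation:
Click 1 (0,2) count=1: revealed 1 new [(0,2)] -> total=1
Click 2 (4,4) count=1: revealed 1 new [(4,4)] -> total=2
Click 3 (4,2) count=0: revealed 6 new [(3,1) (3,2) (3,3) (4,1) (4,2) (4,3)] -> total=8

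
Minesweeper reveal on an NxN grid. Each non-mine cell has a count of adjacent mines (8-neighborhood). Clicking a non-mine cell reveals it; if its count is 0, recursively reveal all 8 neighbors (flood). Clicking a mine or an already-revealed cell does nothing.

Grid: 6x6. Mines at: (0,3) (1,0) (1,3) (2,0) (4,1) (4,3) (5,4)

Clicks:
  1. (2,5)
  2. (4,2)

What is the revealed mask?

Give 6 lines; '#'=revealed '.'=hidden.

Click 1 (2,5) count=0: revealed 10 new [(0,4) (0,5) (1,4) (1,5) (2,4) (2,5) (3,4) (3,5) (4,4) (4,5)] -> total=10
Click 2 (4,2) count=2: revealed 1 new [(4,2)] -> total=11

Answer: ....##
....##
....##
....##
..#.##
......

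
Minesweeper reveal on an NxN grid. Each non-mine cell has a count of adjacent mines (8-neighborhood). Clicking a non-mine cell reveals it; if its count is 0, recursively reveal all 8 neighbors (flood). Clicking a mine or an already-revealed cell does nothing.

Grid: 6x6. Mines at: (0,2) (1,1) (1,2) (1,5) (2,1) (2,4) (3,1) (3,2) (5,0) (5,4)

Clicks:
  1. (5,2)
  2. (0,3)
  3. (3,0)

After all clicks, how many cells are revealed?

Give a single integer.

Click 1 (5,2) count=0: revealed 6 new [(4,1) (4,2) (4,3) (5,1) (5,2) (5,3)] -> total=6
Click 2 (0,3) count=2: revealed 1 new [(0,3)] -> total=7
Click 3 (3,0) count=2: revealed 1 new [(3,0)] -> total=8

Answer: 8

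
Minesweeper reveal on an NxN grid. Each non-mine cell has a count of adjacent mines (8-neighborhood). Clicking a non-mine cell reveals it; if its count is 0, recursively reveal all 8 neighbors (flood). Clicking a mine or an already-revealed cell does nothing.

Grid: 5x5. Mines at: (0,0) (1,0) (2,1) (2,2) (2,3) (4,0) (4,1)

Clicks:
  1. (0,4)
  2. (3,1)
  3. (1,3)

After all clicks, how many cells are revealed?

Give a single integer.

Answer: 9

Derivation:
Click 1 (0,4) count=0: revealed 8 new [(0,1) (0,2) (0,3) (0,4) (1,1) (1,2) (1,3) (1,4)] -> total=8
Click 2 (3,1) count=4: revealed 1 new [(3,1)] -> total=9
Click 3 (1,3) count=2: revealed 0 new [(none)] -> total=9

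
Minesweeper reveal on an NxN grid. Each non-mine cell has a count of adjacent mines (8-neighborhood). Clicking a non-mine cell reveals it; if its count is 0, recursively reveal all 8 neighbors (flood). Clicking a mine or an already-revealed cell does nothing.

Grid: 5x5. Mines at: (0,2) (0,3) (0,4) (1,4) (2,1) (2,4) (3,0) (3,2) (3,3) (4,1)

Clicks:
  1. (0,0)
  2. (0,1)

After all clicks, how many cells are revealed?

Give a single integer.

Answer: 4

Derivation:
Click 1 (0,0) count=0: revealed 4 new [(0,0) (0,1) (1,0) (1,1)] -> total=4
Click 2 (0,1) count=1: revealed 0 new [(none)] -> total=4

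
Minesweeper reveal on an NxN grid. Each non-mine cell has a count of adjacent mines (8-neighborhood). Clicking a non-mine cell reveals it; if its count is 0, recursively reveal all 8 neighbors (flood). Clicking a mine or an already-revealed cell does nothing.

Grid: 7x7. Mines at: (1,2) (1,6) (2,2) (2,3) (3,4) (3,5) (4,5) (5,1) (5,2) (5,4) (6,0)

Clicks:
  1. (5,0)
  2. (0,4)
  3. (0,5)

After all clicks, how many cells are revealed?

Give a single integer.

Click 1 (5,0) count=2: revealed 1 new [(5,0)] -> total=1
Click 2 (0,4) count=0: revealed 6 new [(0,3) (0,4) (0,5) (1,3) (1,4) (1,5)] -> total=7
Click 3 (0,5) count=1: revealed 0 new [(none)] -> total=7

Answer: 7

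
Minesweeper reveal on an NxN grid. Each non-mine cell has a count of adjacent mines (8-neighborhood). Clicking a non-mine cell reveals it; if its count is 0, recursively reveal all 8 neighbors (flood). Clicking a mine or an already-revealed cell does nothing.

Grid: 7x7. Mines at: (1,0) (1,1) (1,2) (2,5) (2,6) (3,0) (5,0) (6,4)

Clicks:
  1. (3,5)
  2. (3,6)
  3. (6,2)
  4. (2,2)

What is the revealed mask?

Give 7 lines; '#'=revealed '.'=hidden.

Answer: .......
.......
.####..
.######
.######
.######
.###.##

Derivation:
Click 1 (3,5) count=2: revealed 1 new [(3,5)] -> total=1
Click 2 (3,6) count=2: revealed 1 new [(3,6)] -> total=2
Click 3 (6,2) count=0: revealed 25 new [(2,1) (2,2) (2,3) (2,4) (3,1) (3,2) (3,3) (3,4) (4,1) (4,2) (4,3) (4,4) (4,5) (4,6) (5,1) (5,2) (5,3) (5,4) (5,5) (5,6) (6,1) (6,2) (6,3) (6,5) (6,6)] -> total=27
Click 4 (2,2) count=2: revealed 0 new [(none)] -> total=27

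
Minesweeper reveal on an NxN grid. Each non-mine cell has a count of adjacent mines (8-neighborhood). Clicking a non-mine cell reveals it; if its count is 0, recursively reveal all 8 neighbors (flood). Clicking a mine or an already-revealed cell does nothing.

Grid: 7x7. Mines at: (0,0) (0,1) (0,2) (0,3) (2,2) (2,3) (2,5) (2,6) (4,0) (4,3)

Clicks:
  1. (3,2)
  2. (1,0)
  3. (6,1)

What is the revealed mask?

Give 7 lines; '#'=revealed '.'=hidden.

Answer: .......
#......
.......
..#.###
....###
#######
#######

Derivation:
Click 1 (3,2) count=3: revealed 1 new [(3,2)] -> total=1
Click 2 (1,0) count=2: revealed 1 new [(1,0)] -> total=2
Click 3 (6,1) count=0: revealed 20 new [(3,4) (3,5) (3,6) (4,4) (4,5) (4,6) (5,0) (5,1) (5,2) (5,3) (5,4) (5,5) (5,6) (6,0) (6,1) (6,2) (6,3) (6,4) (6,5) (6,6)] -> total=22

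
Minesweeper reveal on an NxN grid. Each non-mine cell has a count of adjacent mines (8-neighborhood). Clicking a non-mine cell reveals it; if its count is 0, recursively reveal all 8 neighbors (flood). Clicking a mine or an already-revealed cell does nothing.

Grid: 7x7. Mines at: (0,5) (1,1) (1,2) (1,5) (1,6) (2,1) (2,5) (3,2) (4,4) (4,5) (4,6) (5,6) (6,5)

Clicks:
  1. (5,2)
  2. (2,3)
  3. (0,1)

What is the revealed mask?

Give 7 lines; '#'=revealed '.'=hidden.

Click 1 (5,2) count=0: revealed 16 new [(3,0) (3,1) (4,0) (4,1) (4,2) (4,3) (5,0) (5,1) (5,2) (5,3) (5,4) (6,0) (6,1) (6,2) (6,3) (6,4)] -> total=16
Click 2 (2,3) count=2: revealed 1 new [(2,3)] -> total=17
Click 3 (0,1) count=2: revealed 1 new [(0,1)] -> total=18

Answer: .#.....
.......
...#...
##.....
####...
#####..
#####..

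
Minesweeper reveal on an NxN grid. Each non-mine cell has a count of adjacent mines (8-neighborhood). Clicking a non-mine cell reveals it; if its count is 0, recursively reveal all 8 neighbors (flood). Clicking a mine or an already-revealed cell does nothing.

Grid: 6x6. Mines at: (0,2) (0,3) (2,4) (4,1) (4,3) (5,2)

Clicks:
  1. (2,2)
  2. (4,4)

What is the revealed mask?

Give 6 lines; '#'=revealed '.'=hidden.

Click 1 (2,2) count=0: revealed 14 new [(0,0) (0,1) (1,0) (1,1) (1,2) (1,3) (2,0) (2,1) (2,2) (2,3) (3,0) (3,1) (3,2) (3,3)] -> total=14
Click 2 (4,4) count=1: revealed 1 new [(4,4)] -> total=15

Answer: ##....
####..
####..
####..
....#.
......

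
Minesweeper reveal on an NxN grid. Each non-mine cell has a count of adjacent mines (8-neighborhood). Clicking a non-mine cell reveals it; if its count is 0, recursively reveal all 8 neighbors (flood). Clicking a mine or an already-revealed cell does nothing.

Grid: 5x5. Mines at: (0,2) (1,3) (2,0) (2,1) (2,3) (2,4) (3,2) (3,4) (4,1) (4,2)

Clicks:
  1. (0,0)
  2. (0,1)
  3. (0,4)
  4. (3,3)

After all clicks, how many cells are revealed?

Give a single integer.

Answer: 6

Derivation:
Click 1 (0,0) count=0: revealed 4 new [(0,0) (0,1) (1,0) (1,1)] -> total=4
Click 2 (0,1) count=1: revealed 0 new [(none)] -> total=4
Click 3 (0,4) count=1: revealed 1 new [(0,4)] -> total=5
Click 4 (3,3) count=5: revealed 1 new [(3,3)] -> total=6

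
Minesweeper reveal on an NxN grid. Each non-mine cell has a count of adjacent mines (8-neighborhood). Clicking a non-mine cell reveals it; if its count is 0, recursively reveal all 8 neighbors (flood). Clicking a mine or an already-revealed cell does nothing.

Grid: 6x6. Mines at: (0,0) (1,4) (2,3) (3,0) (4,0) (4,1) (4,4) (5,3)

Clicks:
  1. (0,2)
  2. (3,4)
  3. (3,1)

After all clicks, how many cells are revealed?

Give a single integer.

Answer: 8

Derivation:
Click 1 (0,2) count=0: revealed 6 new [(0,1) (0,2) (0,3) (1,1) (1,2) (1,3)] -> total=6
Click 2 (3,4) count=2: revealed 1 new [(3,4)] -> total=7
Click 3 (3,1) count=3: revealed 1 new [(3,1)] -> total=8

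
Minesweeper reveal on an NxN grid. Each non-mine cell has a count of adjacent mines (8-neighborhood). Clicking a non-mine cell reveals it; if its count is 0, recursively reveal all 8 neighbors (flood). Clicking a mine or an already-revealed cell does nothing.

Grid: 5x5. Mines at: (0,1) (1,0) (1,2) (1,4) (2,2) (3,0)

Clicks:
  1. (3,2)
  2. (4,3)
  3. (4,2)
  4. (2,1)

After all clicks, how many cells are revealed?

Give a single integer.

Click 1 (3,2) count=1: revealed 1 new [(3,2)] -> total=1
Click 2 (4,3) count=0: revealed 9 new [(2,3) (2,4) (3,1) (3,3) (3,4) (4,1) (4,2) (4,3) (4,4)] -> total=10
Click 3 (4,2) count=0: revealed 0 new [(none)] -> total=10
Click 4 (2,1) count=4: revealed 1 new [(2,1)] -> total=11

Answer: 11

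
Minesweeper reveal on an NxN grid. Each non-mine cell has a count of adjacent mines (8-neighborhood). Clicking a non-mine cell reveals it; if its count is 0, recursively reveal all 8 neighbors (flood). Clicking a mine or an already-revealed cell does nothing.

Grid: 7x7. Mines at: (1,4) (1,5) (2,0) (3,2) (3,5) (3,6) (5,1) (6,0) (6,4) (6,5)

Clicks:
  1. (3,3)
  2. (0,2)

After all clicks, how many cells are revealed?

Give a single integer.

Click 1 (3,3) count=1: revealed 1 new [(3,3)] -> total=1
Click 2 (0,2) count=0: revealed 11 new [(0,0) (0,1) (0,2) (0,3) (1,0) (1,1) (1,2) (1,3) (2,1) (2,2) (2,3)] -> total=12

Answer: 12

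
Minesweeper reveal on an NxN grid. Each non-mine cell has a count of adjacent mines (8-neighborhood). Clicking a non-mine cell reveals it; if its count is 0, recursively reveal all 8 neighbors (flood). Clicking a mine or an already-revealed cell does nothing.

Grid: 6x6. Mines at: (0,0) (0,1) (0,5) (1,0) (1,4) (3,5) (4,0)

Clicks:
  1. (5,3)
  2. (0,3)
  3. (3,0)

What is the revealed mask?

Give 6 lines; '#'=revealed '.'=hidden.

Click 1 (5,3) count=0: revealed 21 new [(1,1) (1,2) (1,3) (2,1) (2,2) (2,3) (2,4) (3,1) (3,2) (3,3) (3,4) (4,1) (4,2) (4,3) (4,4) (4,5) (5,1) (5,2) (5,3) (5,4) (5,5)] -> total=21
Click 2 (0,3) count=1: revealed 1 new [(0,3)] -> total=22
Click 3 (3,0) count=1: revealed 1 new [(3,0)] -> total=23

Answer: ...#..
.###..
.####.
#####.
.#####
.#####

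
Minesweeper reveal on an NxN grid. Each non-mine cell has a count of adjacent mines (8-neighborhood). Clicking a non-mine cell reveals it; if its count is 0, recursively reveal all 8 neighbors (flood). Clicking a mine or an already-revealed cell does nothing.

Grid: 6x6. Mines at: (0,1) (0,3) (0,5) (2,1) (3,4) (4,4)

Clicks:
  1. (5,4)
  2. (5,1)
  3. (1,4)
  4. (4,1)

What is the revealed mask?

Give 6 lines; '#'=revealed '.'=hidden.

Click 1 (5,4) count=1: revealed 1 new [(5,4)] -> total=1
Click 2 (5,1) count=0: revealed 12 new [(3,0) (3,1) (3,2) (3,3) (4,0) (4,1) (4,2) (4,3) (5,0) (5,1) (5,2) (5,3)] -> total=13
Click 3 (1,4) count=2: revealed 1 new [(1,4)] -> total=14
Click 4 (4,1) count=0: revealed 0 new [(none)] -> total=14

Answer: ......
....#.
......
####..
####..
#####.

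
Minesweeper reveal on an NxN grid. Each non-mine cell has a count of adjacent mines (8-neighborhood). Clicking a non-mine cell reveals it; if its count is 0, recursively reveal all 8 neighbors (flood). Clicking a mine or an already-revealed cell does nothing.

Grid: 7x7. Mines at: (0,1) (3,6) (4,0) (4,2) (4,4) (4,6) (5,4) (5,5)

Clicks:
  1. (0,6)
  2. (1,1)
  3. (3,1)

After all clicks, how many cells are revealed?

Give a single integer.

Answer: 25

Derivation:
Click 1 (0,6) count=0: revealed 25 new [(0,2) (0,3) (0,4) (0,5) (0,6) (1,0) (1,1) (1,2) (1,3) (1,4) (1,5) (1,6) (2,0) (2,1) (2,2) (2,3) (2,4) (2,5) (2,6) (3,0) (3,1) (3,2) (3,3) (3,4) (3,5)] -> total=25
Click 2 (1,1) count=1: revealed 0 new [(none)] -> total=25
Click 3 (3,1) count=2: revealed 0 new [(none)] -> total=25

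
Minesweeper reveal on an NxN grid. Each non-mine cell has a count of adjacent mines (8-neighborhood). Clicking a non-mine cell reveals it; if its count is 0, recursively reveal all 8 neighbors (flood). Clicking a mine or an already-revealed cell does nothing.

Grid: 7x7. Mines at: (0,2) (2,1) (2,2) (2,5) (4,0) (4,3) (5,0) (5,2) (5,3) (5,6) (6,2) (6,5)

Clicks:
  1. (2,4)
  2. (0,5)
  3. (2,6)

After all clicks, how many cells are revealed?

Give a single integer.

Click 1 (2,4) count=1: revealed 1 new [(2,4)] -> total=1
Click 2 (0,5) count=0: revealed 8 new [(0,3) (0,4) (0,5) (0,6) (1,3) (1,4) (1,5) (1,6)] -> total=9
Click 3 (2,6) count=1: revealed 1 new [(2,6)] -> total=10

Answer: 10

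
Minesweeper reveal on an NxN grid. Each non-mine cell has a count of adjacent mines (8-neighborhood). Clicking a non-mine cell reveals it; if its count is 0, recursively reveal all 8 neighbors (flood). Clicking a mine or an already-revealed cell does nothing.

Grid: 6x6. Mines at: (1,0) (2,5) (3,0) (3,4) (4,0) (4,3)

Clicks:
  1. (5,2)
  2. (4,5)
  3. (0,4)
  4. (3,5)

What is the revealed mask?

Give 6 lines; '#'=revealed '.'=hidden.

Answer: .#####
.#####
.####.
.###.#
.....#
..#...

Derivation:
Click 1 (5,2) count=1: revealed 1 new [(5,2)] -> total=1
Click 2 (4,5) count=1: revealed 1 new [(4,5)] -> total=2
Click 3 (0,4) count=0: revealed 17 new [(0,1) (0,2) (0,3) (0,4) (0,5) (1,1) (1,2) (1,3) (1,4) (1,5) (2,1) (2,2) (2,3) (2,4) (3,1) (3,2) (3,3)] -> total=19
Click 4 (3,5) count=2: revealed 1 new [(3,5)] -> total=20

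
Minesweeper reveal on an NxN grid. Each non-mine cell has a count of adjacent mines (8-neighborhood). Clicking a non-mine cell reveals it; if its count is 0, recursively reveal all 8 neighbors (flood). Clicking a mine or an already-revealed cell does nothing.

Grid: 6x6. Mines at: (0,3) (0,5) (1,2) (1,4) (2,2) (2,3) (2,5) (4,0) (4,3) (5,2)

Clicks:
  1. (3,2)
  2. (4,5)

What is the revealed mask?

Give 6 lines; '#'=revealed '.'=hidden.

Click 1 (3,2) count=3: revealed 1 new [(3,2)] -> total=1
Click 2 (4,5) count=0: revealed 6 new [(3,4) (3,5) (4,4) (4,5) (5,4) (5,5)] -> total=7

Answer: ......
......
......
..#.##
....##
....##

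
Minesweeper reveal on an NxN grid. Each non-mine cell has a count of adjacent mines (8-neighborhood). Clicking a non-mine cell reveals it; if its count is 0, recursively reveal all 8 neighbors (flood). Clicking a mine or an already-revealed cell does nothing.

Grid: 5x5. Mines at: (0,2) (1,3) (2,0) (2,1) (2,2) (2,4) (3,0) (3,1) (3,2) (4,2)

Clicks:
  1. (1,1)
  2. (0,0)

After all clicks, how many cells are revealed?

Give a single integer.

Click 1 (1,1) count=4: revealed 1 new [(1,1)] -> total=1
Click 2 (0,0) count=0: revealed 3 new [(0,0) (0,1) (1,0)] -> total=4

Answer: 4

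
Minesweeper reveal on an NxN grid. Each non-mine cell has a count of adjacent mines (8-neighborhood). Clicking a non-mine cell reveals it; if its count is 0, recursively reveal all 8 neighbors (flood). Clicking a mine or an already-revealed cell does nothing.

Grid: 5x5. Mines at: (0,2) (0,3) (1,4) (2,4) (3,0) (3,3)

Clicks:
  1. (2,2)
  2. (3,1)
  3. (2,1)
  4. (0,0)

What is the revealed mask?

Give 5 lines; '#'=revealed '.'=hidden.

Click 1 (2,2) count=1: revealed 1 new [(2,2)] -> total=1
Click 2 (3,1) count=1: revealed 1 new [(3,1)] -> total=2
Click 3 (2,1) count=1: revealed 1 new [(2,1)] -> total=3
Click 4 (0,0) count=0: revealed 5 new [(0,0) (0,1) (1,0) (1,1) (2,0)] -> total=8

Answer: ##...
##...
###..
.#...
.....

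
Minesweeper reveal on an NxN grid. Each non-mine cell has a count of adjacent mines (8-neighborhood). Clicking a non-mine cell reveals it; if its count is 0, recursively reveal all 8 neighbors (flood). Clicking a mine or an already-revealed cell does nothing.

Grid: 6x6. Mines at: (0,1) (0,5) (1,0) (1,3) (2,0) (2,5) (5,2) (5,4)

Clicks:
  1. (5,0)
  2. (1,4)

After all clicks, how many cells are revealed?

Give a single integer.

Answer: 7

Derivation:
Click 1 (5,0) count=0: revealed 6 new [(3,0) (3,1) (4,0) (4,1) (5,0) (5,1)] -> total=6
Click 2 (1,4) count=3: revealed 1 new [(1,4)] -> total=7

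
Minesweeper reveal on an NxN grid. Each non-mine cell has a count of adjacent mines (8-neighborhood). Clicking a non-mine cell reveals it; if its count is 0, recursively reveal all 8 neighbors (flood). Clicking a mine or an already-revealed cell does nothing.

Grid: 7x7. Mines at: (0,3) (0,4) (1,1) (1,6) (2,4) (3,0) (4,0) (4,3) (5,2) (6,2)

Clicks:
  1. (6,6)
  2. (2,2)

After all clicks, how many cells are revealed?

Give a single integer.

Answer: 17

Derivation:
Click 1 (6,6) count=0: revealed 16 new [(2,5) (2,6) (3,4) (3,5) (3,6) (4,4) (4,5) (4,6) (5,3) (5,4) (5,5) (5,6) (6,3) (6,4) (6,5) (6,6)] -> total=16
Click 2 (2,2) count=1: revealed 1 new [(2,2)] -> total=17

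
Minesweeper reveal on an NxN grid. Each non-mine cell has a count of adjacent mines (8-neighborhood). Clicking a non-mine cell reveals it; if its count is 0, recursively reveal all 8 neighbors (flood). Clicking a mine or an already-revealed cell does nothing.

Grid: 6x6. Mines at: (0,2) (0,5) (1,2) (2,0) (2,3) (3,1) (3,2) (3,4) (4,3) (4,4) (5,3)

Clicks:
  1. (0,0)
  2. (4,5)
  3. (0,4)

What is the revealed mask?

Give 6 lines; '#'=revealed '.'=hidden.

Answer: ##..#.
##....
......
......
.....#
......

Derivation:
Click 1 (0,0) count=0: revealed 4 new [(0,0) (0,1) (1,0) (1,1)] -> total=4
Click 2 (4,5) count=2: revealed 1 new [(4,5)] -> total=5
Click 3 (0,4) count=1: revealed 1 new [(0,4)] -> total=6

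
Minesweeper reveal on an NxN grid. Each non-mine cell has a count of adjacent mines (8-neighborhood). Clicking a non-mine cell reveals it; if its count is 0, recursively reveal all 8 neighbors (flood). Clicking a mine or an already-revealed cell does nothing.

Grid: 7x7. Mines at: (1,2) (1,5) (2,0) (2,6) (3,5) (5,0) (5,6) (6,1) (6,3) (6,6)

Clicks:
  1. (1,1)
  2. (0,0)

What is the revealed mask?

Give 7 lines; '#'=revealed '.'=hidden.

Click 1 (1,1) count=2: revealed 1 new [(1,1)] -> total=1
Click 2 (0,0) count=0: revealed 3 new [(0,0) (0,1) (1,0)] -> total=4

Answer: ##.....
##.....
.......
.......
.......
.......
.......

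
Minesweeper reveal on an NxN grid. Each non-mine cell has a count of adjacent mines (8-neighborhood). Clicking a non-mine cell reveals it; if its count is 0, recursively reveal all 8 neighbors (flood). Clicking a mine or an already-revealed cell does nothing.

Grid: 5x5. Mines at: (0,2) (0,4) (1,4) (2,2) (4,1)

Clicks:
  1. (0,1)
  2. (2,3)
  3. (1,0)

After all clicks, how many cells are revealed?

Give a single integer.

Answer: 9

Derivation:
Click 1 (0,1) count=1: revealed 1 new [(0,1)] -> total=1
Click 2 (2,3) count=2: revealed 1 new [(2,3)] -> total=2
Click 3 (1,0) count=0: revealed 7 new [(0,0) (1,0) (1,1) (2,0) (2,1) (3,0) (3,1)] -> total=9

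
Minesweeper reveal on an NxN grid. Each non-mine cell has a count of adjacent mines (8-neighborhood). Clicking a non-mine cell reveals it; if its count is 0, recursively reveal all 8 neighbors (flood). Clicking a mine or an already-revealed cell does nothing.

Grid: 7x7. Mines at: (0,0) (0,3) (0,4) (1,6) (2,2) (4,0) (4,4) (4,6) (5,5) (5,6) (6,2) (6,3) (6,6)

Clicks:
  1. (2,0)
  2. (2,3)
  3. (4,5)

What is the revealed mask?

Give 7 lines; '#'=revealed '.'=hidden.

Click 1 (2,0) count=0: revealed 6 new [(1,0) (1,1) (2,0) (2,1) (3,0) (3,1)] -> total=6
Click 2 (2,3) count=1: revealed 1 new [(2,3)] -> total=7
Click 3 (4,5) count=4: revealed 1 new [(4,5)] -> total=8

Answer: .......
##.....
##.#...
##.....
.....#.
.......
.......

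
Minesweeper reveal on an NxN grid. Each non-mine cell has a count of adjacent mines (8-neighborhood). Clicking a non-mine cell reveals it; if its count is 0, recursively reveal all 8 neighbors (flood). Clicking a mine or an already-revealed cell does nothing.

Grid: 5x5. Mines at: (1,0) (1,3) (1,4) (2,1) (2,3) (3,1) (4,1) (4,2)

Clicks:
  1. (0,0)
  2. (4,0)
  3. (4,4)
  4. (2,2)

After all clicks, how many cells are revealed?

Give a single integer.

Click 1 (0,0) count=1: revealed 1 new [(0,0)] -> total=1
Click 2 (4,0) count=2: revealed 1 new [(4,0)] -> total=2
Click 3 (4,4) count=0: revealed 4 new [(3,3) (3,4) (4,3) (4,4)] -> total=6
Click 4 (2,2) count=4: revealed 1 new [(2,2)] -> total=7

Answer: 7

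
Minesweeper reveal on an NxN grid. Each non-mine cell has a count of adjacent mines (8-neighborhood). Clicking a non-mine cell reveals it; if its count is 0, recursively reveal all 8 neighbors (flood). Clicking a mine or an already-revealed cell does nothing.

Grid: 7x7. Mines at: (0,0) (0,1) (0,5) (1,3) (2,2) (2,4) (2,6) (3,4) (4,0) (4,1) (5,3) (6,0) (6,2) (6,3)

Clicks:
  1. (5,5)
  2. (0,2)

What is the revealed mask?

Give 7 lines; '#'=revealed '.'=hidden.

Answer: ..#....
.......
.......
.....##
....###
....###
....###

Derivation:
Click 1 (5,5) count=0: revealed 11 new [(3,5) (3,6) (4,4) (4,5) (4,6) (5,4) (5,5) (5,6) (6,4) (6,5) (6,6)] -> total=11
Click 2 (0,2) count=2: revealed 1 new [(0,2)] -> total=12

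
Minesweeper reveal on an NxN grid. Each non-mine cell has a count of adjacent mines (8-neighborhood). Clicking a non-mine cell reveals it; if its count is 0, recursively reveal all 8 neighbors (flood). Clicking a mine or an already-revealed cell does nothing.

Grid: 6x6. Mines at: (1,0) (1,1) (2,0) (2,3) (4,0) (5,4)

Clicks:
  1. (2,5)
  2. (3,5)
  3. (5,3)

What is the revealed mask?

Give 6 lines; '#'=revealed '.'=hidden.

Click 1 (2,5) count=0: revealed 14 new [(0,2) (0,3) (0,4) (0,5) (1,2) (1,3) (1,4) (1,5) (2,4) (2,5) (3,4) (3,5) (4,4) (4,5)] -> total=14
Click 2 (3,5) count=0: revealed 0 new [(none)] -> total=14
Click 3 (5,3) count=1: revealed 1 new [(5,3)] -> total=15

Answer: ..####
..####
....##
....##
....##
...#..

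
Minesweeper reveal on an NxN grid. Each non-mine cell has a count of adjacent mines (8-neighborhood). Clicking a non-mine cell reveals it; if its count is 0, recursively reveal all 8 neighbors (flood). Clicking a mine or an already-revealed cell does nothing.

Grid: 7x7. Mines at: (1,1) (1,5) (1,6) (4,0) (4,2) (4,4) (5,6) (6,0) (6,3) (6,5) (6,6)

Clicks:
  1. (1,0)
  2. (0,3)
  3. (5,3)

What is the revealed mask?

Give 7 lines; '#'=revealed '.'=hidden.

Click 1 (1,0) count=1: revealed 1 new [(1,0)] -> total=1
Click 2 (0,3) count=0: revealed 12 new [(0,2) (0,3) (0,4) (1,2) (1,3) (1,4) (2,2) (2,3) (2,4) (3,2) (3,3) (3,4)] -> total=13
Click 3 (5,3) count=3: revealed 1 new [(5,3)] -> total=14

Answer: ..###..
#.###..
..###..
..###..
.......
...#...
.......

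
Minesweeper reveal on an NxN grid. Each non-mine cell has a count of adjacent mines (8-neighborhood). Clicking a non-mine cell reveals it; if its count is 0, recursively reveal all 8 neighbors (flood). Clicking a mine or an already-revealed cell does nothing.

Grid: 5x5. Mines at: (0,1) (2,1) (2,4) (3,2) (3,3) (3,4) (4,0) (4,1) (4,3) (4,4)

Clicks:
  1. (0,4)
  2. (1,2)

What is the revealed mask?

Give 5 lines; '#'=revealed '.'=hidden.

Answer: ..###
..###
.....
.....
.....

Derivation:
Click 1 (0,4) count=0: revealed 6 new [(0,2) (0,3) (0,4) (1,2) (1,3) (1,4)] -> total=6
Click 2 (1,2) count=2: revealed 0 new [(none)] -> total=6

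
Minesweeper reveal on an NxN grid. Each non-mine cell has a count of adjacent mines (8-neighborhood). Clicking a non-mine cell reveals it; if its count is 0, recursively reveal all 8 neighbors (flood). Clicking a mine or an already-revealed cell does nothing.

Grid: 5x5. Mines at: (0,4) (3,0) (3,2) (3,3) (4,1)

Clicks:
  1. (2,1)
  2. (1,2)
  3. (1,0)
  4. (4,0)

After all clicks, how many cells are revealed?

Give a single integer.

Answer: 13

Derivation:
Click 1 (2,1) count=2: revealed 1 new [(2,1)] -> total=1
Click 2 (1,2) count=0: revealed 11 new [(0,0) (0,1) (0,2) (0,3) (1,0) (1,1) (1,2) (1,3) (2,0) (2,2) (2,3)] -> total=12
Click 3 (1,0) count=0: revealed 0 new [(none)] -> total=12
Click 4 (4,0) count=2: revealed 1 new [(4,0)] -> total=13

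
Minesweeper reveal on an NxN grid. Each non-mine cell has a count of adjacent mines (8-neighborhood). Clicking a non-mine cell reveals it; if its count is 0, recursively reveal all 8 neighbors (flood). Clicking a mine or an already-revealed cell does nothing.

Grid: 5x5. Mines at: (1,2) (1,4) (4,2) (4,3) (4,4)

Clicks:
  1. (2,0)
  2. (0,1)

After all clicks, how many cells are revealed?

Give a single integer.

Click 1 (2,0) count=0: revealed 10 new [(0,0) (0,1) (1,0) (1,1) (2,0) (2,1) (3,0) (3,1) (4,0) (4,1)] -> total=10
Click 2 (0,1) count=1: revealed 0 new [(none)] -> total=10

Answer: 10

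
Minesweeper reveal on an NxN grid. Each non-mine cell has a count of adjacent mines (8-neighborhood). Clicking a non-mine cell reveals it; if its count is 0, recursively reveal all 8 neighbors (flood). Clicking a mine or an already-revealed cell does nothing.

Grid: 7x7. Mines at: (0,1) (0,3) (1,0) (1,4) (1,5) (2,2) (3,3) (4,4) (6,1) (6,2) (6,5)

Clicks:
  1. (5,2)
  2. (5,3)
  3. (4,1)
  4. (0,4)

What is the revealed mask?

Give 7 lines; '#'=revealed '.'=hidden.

Click 1 (5,2) count=2: revealed 1 new [(5,2)] -> total=1
Click 2 (5,3) count=2: revealed 1 new [(5,3)] -> total=2
Click 3 (4,1) count=0: revealed 10 new [(2,0) (2,1) (3,0) (3,1) (3,2) (4,0) (4,1) (4,2) (5,0) (5,1)] -> total=12
Click 4 (0,4) count=3: revealed 1 new [(0,4)] -> total=13

Answer: ....#..
.......
##.....
###....
###....
####...
.......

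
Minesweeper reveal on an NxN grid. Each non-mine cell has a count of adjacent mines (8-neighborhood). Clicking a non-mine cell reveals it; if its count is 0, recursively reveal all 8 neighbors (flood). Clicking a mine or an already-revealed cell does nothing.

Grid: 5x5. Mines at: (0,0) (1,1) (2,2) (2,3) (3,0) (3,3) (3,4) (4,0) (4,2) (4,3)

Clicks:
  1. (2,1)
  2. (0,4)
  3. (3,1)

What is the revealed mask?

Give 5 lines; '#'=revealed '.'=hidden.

Click 1 (2,1) count=3: revealed 1 new [(2,1)] -> total=1
Click 2 (0,4) count=0: revealed 6 new [(0,2) (0,3) (0,4) (1,2) (1,3) (1,4)] -> total=7
Click 3 (3,1) count=4: revealed 1 new [(3,1)] -> total=8

Answer: ..###
..###
.#...
.#...
.....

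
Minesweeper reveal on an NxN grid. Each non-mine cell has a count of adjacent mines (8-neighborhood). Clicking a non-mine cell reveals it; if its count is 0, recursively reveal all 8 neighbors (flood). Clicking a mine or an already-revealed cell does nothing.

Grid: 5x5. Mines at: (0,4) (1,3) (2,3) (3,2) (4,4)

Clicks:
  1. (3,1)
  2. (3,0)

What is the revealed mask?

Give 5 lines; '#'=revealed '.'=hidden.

Answer: ###..
###..
###..
##...
##...

Derivation:
Click 1 (3,1) count=1: revealed 1 new [(3,1)] -> total=1
Click 2 (3,0) count=0: revealed 12 new [(0,0) (0,1) (0,2) (1,0) (1,1) (1,2) (2,0) (2,1) (2,2) (3,0) (4,0) (4,1)] -> total=13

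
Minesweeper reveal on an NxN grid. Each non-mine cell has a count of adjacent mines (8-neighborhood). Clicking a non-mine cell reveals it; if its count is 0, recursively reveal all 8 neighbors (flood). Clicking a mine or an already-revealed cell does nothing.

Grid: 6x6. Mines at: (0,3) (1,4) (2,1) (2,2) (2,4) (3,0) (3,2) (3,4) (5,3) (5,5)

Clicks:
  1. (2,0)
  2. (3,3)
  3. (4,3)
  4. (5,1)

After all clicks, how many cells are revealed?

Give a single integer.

Click 1 (2,0) count=2: revealed 1 new [(2,0)] -> total=1
Click 2 (3,3) count=4: revealed 1 new [(3,3)] -> total=2
Click 3 (4,3) count=3: revealed 1 new [(4,3)] -> total=3
Click 4 (5,1) count=0: revealed 6 new [(4,0) (4,1) (4,2) (5,0) (5,1) (5,2)] -> total=9

Answer: 9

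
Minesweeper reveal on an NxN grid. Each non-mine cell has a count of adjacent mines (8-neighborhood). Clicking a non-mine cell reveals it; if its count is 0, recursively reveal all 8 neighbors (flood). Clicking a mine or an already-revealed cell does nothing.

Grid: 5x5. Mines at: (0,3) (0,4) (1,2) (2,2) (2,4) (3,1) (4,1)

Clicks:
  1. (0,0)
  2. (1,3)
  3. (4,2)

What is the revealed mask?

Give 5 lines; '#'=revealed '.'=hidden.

Answer: ##...
##.#.
##...
.....
..#..

Derivation:
Click 1 (0,0) count=0: revealed 6 new [(0,0) (0,1) (1,0) (1,1) (2,0) (2,1)] -> total=6
Click 2 (1,3) count=5: revealed 1 new [(1,3)] -> total=7
Click 3 (4,2) count=2: revealed 1 new [(4,2)] -> total=8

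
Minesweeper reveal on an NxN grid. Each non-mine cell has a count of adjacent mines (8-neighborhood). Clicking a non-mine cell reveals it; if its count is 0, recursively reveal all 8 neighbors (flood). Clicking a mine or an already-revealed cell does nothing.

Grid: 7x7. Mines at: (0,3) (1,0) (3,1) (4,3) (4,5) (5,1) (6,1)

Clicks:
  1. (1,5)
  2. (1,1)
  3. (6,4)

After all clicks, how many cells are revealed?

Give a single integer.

Click 1 (1,5) count=0: revealed 18 new [(0,4) (0,5) (0,6) (1,2) (1,3) (1,4) (1,5) (1,6) (2,2) (2,3) (2,4) (2,5) (2,6) (3,2) (3,3) (3,4) (3,5) (3,6)] -> total=18
Click 2 (1,1) count=1: revealed 1 new [(1,1)] -> total=19
Click 3 (6,4) count=0: revealed 10 new [(5,2) (5,3) (5,4) (5,5) (5,6) (6,2) (6,3) (6,4) (6,5) (6,6)] -> total=29

Answer: 29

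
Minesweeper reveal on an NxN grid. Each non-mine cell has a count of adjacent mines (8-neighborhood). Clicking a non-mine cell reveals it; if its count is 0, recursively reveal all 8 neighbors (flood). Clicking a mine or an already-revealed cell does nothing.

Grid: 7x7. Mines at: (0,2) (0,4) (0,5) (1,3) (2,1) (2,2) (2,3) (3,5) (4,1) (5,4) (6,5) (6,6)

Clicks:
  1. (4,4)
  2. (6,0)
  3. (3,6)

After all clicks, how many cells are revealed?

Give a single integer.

Click 1 (4,4) count=2: revealed 1 new [(4,4)] -> total=1
Click 2 (6,0) count=0: revealed 8 new [(5,0) (5,1) (5,2) (5,3) (6,0) (6,1) (6,2) (6,3)] -> total=9
Click 3 (3,6) count=1: revealed 1 new [(3,6)] -> total=10

Answer: 10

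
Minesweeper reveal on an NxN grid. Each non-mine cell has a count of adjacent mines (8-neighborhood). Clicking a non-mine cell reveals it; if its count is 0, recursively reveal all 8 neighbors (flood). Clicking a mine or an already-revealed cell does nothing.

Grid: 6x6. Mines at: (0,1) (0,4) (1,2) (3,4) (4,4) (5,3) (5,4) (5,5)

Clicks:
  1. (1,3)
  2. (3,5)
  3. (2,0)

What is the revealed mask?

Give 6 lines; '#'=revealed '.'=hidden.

Answer: ......
##.#..
####..
####.#
####..
###...

Derivation:
Click 1 (1,3) count=2: revealed 1 new [(1,3)] -> total=1
Click 2 (3,5) count=2: revealed 1 new [(3,5)] -> total=2
Click 3 (2,0) count=0: revealed 17 new [(1,0) (1,1) (2,0) (2,1) (2,2) (2,3) (3,0) (3,1) (3,2) (3,3) (4,0) (4,1) (4,2) (4,3) (5,0) (5,1) (5,2)] -> total=19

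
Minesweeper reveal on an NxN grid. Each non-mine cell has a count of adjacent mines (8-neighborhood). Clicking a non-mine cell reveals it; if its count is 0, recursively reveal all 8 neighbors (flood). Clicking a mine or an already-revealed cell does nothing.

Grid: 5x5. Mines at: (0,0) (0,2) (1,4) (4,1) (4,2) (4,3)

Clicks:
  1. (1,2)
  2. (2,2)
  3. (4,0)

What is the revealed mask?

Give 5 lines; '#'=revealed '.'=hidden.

Click 1 (1,2) count=1: revealed 1 new [(1,2)] -> total=1
Click 2 (2,2) count=0: revealed 11 new [(1,0) (1,1) (1,3) (2,0) (2,1) (2,2) (2,3) (3,0) (3,1) (3,2) (3,3)] -> total=12
Click 3 (4,0) count=1: revealed 1 new [(4,0)] -> total=13

Answer: .....
####.
####.
####.
#....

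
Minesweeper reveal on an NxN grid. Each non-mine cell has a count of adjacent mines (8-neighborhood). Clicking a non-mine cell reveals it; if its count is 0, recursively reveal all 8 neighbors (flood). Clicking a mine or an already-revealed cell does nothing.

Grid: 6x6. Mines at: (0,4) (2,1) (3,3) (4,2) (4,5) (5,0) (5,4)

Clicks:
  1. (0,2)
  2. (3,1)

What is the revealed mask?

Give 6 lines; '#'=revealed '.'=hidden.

Click 1 (0,2) count=0: revealed 8 new [(0,0) (0,1) (0,2) (0,3) (1,0) (1,1) (1,2) (1,3)] -> total=8
Click 2 (3,1) count=2: revealed 1 new [(3,1)] -> total=9

Answer: ####..
####..
......
.#....
......
......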